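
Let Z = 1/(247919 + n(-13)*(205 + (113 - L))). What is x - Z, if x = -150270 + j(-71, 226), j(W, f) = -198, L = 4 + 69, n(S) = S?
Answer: -36824635513/244734 ≈ -1.5047e+5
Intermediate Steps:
L = 73
Z = 1/244734 (Z = 1/(247919 - 13*(205 + (113 - 1*73))) = 1/(247919 - 13*(205 + (113 - 73))) = 1/(247919 - 13*(205 + 40)) = 1/(247919 - 13*245) = 1/(247919 - 3185) = 1/244734 ≈ 4.0861e-6)
x = -150468 (x = -150270 - 198 = -150468)
x - Z = -150468 - 1*1/244734 = -150468 - 1/244734 = -36824635513/244734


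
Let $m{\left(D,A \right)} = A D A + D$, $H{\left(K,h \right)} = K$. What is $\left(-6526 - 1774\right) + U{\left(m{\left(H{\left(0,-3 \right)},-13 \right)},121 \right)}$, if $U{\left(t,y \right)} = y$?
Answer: $-8179$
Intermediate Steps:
$m{\left(D,A \right)} = D + D A^{2}$ ($m{\left(D,A \right)} = D A^{2} + D = D + D A^{2}$)
$\left(-6526 - 1774\right) + U{\left(m{\left(H{\left(0,-3 \right)},-13 \right)},121 \right)} = \left(-6526 - 1774\right) + 121 = -8300 + 121 = -8179$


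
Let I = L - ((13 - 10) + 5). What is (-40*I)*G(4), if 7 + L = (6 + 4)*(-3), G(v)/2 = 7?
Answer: 25200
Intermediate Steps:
G(v) = 14 (G(v) = 2*7 = 14)
L = -37 (L = -7 + (6 + 4)*(-3) = -7 + 10*(-3) = -7 - 30 = -37)
I = -45 (I = -37 - ((13 - 10) + 5) = -37 - (3 + 5) = -37 - 1*8 = -37 - 8 = -45)
(-40*I)*G(4) = -40*(-45)*14 = 1800*14 = 25200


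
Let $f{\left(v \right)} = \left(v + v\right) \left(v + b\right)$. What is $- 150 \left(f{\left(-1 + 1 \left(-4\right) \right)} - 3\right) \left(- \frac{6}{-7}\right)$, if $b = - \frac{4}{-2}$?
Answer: $- \frac{24300}{7} \approx -3471.4$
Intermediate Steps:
$b = 2$ ($b = \left(-4\right) \left(- \frac{1}{2}\right) = 2$)
$f{\left(v \right)} = 2 v \left(2 + v\right)$ ($f{\left(v \right)} = \left(v + v\right) \left(v + 2\right) = 2 v \left(2 + v\right)$)
$- 150 \left(f{\left(-1 + 1 \left(-4\right) \right)} - 3\right) \left(- \frac{6}{-7}\right) = - 150 \left(2 \left(-1 + 1 \left(-4\right)\right) \left(2 + \left(-1 + 1 \left(-4\right)\right)\right) - 3\right) \left(- \frac{6}{-7}\right) = - 150 \left(2 \left(-1 - 4\right) \left(2 - 5\right) - 3\right) \left(\left(-6\right) \left(- \frac{1}{7}\right)\right) = - 150 \left(2 \left(-5\right) \left(2 - 5\right) - 3\right) \frac{6}{7} = - 150 \left(2 \left(-5\right) \left(-3\right) - 3\right) \frac{6}{7} = - 150 \left(30 - 3\right) \frac{6}{7} = - 150 \cdot 27 \cdot \frac{6}{7} = \left(-150\right) \frac{162}{7} = - \frac{24300}{7}$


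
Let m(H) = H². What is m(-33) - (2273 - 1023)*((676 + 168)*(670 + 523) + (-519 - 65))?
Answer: -1257883911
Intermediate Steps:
m(-33) - (2273 - 1023)*((676 + 168)*(670 + 523) + (-519 - 65)) = (-33)² - (2273 - 1023)*((676 + 168)*(670 + 523) + (-519 - 65)) = 1089 - 1250*(844*1193 + (-519 - 1*65)) = 1089 - 1250*(1006892 + (-519 - 65)) = 1089 - 1250*(1006892 - 584) = 1089 - 1250*1006308 = 1089 - 1*1257885000 = 1089 - 1257885000 = -1257883911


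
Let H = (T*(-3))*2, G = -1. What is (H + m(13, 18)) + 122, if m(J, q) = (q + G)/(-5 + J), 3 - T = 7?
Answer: 1185/8 ≈ 148.13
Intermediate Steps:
T = -4 (T = 3 - 1*7 = 3 - 7 = -4)
H = 24 (H = -4*(-3)*2 = 12*2 = 24)
m(J, q) = (-1 + q)/(-5 + J) (m(J, q) = (q - 1)/(-5 + J) = (-1 + q)/(-5 + J))
(H + m(13, 18)) + 122 = (24 + (-1 + 18)/(-5 + 13)) + 122 = (24 + 17/8) + 122 = 209/8 + 122 = 1185/8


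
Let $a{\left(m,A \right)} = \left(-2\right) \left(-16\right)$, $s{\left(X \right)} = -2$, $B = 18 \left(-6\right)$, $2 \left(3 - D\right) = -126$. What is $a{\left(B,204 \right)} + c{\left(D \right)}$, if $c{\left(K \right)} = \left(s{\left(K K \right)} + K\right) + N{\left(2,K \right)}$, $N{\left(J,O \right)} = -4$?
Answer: $92$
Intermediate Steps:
$D = 66$ ($D = 3 - -63 = 3 + 63 = 66$)
$B = -108$
$a{\left(m,A \right)} = 32$
$c{\left(K \right)} = -6 + K$ ($c{\left(K \right)} = \left(-2 + K\right) - 4 = -6 + K$)
$a{\left(B,204 \right)} + c{\left(D \right)} = 32 + \left(-6 + 66\right) = 32 + 60 = 92$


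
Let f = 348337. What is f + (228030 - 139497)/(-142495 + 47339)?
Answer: 33146267039/95156 ≈ 3.4834e+5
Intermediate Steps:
f + (228030 - 139497)/(-142495 + 47339) = 348337 + (228030 - 139497)/(-142495 + 47339) = 348337 + 88533/(-95156) = 348337 + 88533*(-1/95156) = 348337 - 88533/95156 = 33146267039/95156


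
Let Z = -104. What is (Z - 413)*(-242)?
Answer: 125114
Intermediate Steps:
(Z - 413)*(-242) = (-104 - 413)*(-242) = -517*(-242) = 125114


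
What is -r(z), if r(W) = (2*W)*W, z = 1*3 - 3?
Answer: 0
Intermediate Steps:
z = 0 (z = 3 - 3 = 0)
r(W) = 2*W**2
-r(z) = -2*0**2 = -2*0 = -1*0 = 0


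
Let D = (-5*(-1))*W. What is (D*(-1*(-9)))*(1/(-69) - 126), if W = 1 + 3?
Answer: -521700/23 ≈ -22683.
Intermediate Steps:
W = 4
D = 20 (D = -5*(-1)*4 = 5*4 = 20)
(D*(-1*(-9)))*(1/(-69) - 126) = (20*(-1*(-9)))*(1/(-69) - 126) = (20*9)*(-1/69 - 126) = 180*(-8695/69) = -521700/23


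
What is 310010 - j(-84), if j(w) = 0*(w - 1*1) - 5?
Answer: 310015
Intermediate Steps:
j(w) = -5 (j(w) = 0*(w - 1) - 5 = 0*(-1 + w) - 5 = 0 - 5 = -5)
310010 - j(-84) = 310010 - 1*(-5) = 310010 + 5 = 310015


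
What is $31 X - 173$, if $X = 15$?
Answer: $292$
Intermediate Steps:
$31 X - 173 = 31 \cdot 15 - 173 = 465 - 173 = 292$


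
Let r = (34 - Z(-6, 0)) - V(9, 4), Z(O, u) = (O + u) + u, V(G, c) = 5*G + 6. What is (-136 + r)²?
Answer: 21609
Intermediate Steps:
V(G, c) = 6 + 5*G
Z(O, u) = O + 2*u
r = -11 (r = (34 - (-6 + 2*0)) - (6 + 5*9) = (34 - (-6 + 0)) - (6 + 45) = (34 - 1*(-6)) - 1*51 = (34 + 6) - 51 = 40 - 51 = -11)
(-136 + r)² = (-136 - 11)² = (-147)² = 21609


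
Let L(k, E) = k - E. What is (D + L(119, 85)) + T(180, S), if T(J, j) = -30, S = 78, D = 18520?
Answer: 18524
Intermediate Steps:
(D + L(119, 85)) + T(180, S) = (18520 + (119 - 1*85)) - 30 = (18520 + (119 - 85)) - 30 = (18520 + 34) - 30 = 18554 - 30 = 18524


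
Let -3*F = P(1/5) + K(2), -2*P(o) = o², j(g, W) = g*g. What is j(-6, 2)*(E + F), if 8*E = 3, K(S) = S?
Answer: -513/50 ≈ -10.260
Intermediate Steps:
j(g, W) = g²
E = 3/8 (E = (⅛)*3 = 3/8 ≈ 0.37500)
P(o) = -o²/2
F = -33/50 (F = -(-(1/5)²/2 + 2)/3 = -(-(1*(⅕))²/2 + 2)/3 = -(-(⅕)²/2 + 2)/3 = -(-½*1/25 + 2)/3 = -(-1/50 + 2)/3 = -⅓*99/50 = -33/50 ≈ -0.66000)
j(-6, 2)*(E + F) = (-6)²*(3/8 - 33/50) = 36*(-57/200) = -513/50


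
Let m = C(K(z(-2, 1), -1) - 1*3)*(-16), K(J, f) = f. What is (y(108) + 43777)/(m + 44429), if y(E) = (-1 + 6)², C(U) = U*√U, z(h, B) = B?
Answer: 1946079058/1973952425 - 5606656*I/1973952425 ≈ 0.98588 - 0.0028403*I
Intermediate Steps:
C(U) = U^(3/2)
y(E) = 25 (y(E) = 5² = 25)
m = 128*I (m = (-1 - 1*3)^(3/2)*(-16) = (-1 - 3)^(3/2)*(-16) = (-4)^(3/2)*(-16) = -8*I*(-16) = 128*I ≈ 128.0*I)
(y(108) + 43777)/(m + 44429) = (25 + 43777)/(128*I + 44429) = 43802/(44429 + 128*I) = 43802*((44429 - 128*I)/1973952425) = 43802*(44429 - 128*I)/1973952425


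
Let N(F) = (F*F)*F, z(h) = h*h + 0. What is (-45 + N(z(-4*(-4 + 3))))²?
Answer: 16410601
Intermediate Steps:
z(h) = h² (z(h) = h² + 0 = h²)
N(F) = F³ (N(F) = F²*F = F³)
(-45 + N(z(-4*(-4 + 3))))² = (-45 + ((-4*(-4 + 3))²)³)² = (-45 + ((-4*(-1))²)³)² = (-45 + (4²)³)² = (-45 + 16³)² = (-45 + 4096)² = 4051² = 16410601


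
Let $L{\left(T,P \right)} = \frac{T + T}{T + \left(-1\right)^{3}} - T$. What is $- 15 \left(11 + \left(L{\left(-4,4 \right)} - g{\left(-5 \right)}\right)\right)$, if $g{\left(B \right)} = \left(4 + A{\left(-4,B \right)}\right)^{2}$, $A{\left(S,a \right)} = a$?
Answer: $-234$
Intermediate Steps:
$g{\left(B \right)} = \left(4 + B\right)^{2}$
$L{\left(T,P \right)} = - T + \frac{2 T}{-1 + T}$ ($L{\left(T,P \right)} = \frac{2 T}{T - 1} - T = \frac{2 T}{-1 + T} - T = - T + \frac{2 T}{-1 + T}$)
$- 15 \left(11 + \left(L{\left(-4,4 \right)} - g{\left(-5 \right)}\right)\right) = - 15 \left(11 - \left(\left(4 - 5\right)^{2} + \frac{4 \left(3 - -4\right)}{-1 - 4}\right)\right) = - 15 \left(11 - \left(1 + \frac{4 \left(3 + 4\right)}{-5}\right)\right) = - 15 \left(11 - \left(1 - \frac{28}{5}\right)\right) = - 15 \left(11 + \left(\frac{28}{5} - 1\right)\right) = - 15 \left(11 + \frac{23}{5}\right) = \left(-15\right) \frac{78}{5} = -234$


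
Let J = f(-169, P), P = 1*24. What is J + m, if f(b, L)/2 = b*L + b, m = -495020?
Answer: -503470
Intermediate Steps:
P = 24
f(b, L) = 2*b + 2*L*b (f(b, L) = 2*(b*L + b) = 2*(L*b + b) = 2*(b + L*b) = 2*b + 2*L*b)
J = -8450 (J = 2*(-169)*(1 + 24) = 2*(-169)*25 = -8450)
J + m = -8450 - 495020 = -503470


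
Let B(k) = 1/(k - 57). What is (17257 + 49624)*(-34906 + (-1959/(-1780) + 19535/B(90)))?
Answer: 72589639726699/1780 ≈ 4.0781e+10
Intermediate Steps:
B(k) = 1/(-57 + k)
(17257 + 49624)*(-34906 + (-1959/(-1780) + 19535/B(90))) = (17257 + 49624)*(-34906 + (-1959/(-1780) + 19535/(1/(-57 + 90)))) = 66881*(-34906 + (-1959*(-1/1780) + 19535/(1/33))) = 66881*(-34906 + (1959/1780 + 19535/(1/33))) = 66881*(-34906 + (1959/1780 + 19535*33)) = 66881*(-34906 + (1959/1780 + 644655)) = 66881*(-34906 + 1147487859/1780) = 66881*(1085355179/1780) = 72589639726699/1780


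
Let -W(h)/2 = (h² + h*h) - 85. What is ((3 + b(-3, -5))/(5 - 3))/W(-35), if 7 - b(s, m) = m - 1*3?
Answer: -9/4730 ≈ -0.0019027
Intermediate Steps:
b(s, m) = 10 - m (b(s, m) = 7 - (m - 1*3) = 7 - (m - 3) = 7 - (-3 + m) = 7 + (3 - m) = 10 - m)
W(h) = 170 - 4*h² (W(h) = -2*((h² + h*h) - 85) = -2*((h² + h²) - 85) = -2*(2*h² - 85) = -2*(-85 + 2*h²) = 170 - 4*h²)
((3 + b(-3, -5))/(5 - 3))/W(-35) = ((3 + (10 - 1*(-5)))/(5 - 3))/(170 - 4*(-35)²) = ((3 + (10 + 5))/2)/(170 - 4*1225) = ((3 + 15)*(½))/(170 - 4900) = (18*(½))/(-4730) = -1/4730*9 = -9/4730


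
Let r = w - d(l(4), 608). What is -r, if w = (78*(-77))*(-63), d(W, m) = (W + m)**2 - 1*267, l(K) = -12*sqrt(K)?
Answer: -37589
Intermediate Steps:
d(W, m) = -267 + (W + m)**2 (d(W, m) = (W + m)**2 - 267 = -267 + (W + m)**2)
w = 378378 (w = -6006*(-63) = 378378)
r = 37589 (r = 378378 - (-267 + (-12*sqrt(4) + 608)**2) = 378378 - (-267 + (-12*2 + 608)**2) = 378378 - (-267 + (-24 + 608)**2) = 378378 - (-267 + 584**2) = 378378 - (-267 + 341056) = 378378 - 1*340789 = 378378 - 340789 = 37589)
-r = -1*37589 = -37589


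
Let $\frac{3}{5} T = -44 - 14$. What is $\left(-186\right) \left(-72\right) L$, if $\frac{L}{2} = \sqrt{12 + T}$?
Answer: $8928 i \sqrt{762} \approx 2.4645 \cdot 10^{5} i$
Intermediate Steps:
$T = - \frac{290}{3}$ ($T = \frac{5 \left(-44 - 14\right)}{3} = \frac{5}{3} \left(-58\right) = - \frac{290}{3} \approx -96.667$)
$L = \frac{2 i \sqrt{762}}{3}$ ($L = 2 \sqrt{12 - \frac{290}{3}} = 2 \sqrt{- \frac{254}{3}} = 2 \frac{i \sqrt{762}}{3} = \frac{2 i \sqrt{762}}{3} \approx 18.403 i$)
$\left(-186\right) \left(-72\right) L = \left(-186\right) \left(-72\right) \frac{2 i \sqrt{762}}{3} = 13392 \frac{2 i \sqrt{762}}{3} = 8928 i \sqrt{762}$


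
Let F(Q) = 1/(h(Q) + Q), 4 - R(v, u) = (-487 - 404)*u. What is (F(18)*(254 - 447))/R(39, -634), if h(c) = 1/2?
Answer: 193/10450465 ≈ 1.8468e-5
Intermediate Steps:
R(v, u) = 4 + 891*u (R(v, u) = 4 - (-487 - 404)*u = 4 - (-891)*u = 4 + 891*u)
h(c) = ½
F(Q) = 1/(½ + Q)
(F(18)*(254 - 447))/R(39, -634) = ((2/(1 + 2*18))*(254 - 447))/(4 + 891*(-634)) = ((2/(1 + 36))*(-193))/(4 - 564894) = ((2/37)*(-193))/(-564890) = ((2*(1/37))*(-193))*(-1/564890) = ((2/37)*(-193))*(-1/564890) = -386/37*(-1/564890) = 193/10450465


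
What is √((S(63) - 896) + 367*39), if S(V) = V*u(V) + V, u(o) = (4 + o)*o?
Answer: √279403 ≈ 528.59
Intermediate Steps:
u(o) = o*(4 + o)
S(V) = V + V²*(4 + V) (S(V) = V*(V*(4 + V)) + V = V²*(4 + V) + V = V + V²*(4 + V))
√((S(63) - 896) + 367*39) = √((63*(1 + 63*(4 + 63)) - 896) + 367*39) = √((63*(1 + 63*67) - 896) + 14313) = √((63*(1 + 4221) - 896) + 14313) = √((63*4222 - 896) + 14313) = √((265986 - 896) + 14313) = √(265090 + 14313) = √279403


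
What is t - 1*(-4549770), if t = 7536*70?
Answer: 5077290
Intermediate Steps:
t = 527520
t - 1*(-4549770) = 527520 - 1*(-4549770) = 527520 + 4549770 = 5077290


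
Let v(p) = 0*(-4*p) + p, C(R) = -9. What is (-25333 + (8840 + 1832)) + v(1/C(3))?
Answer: -131950/9 ≈ -14661.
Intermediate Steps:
v(p) = p (v(p) = 0 + p = p)
(-25333 + (8840 + 1832)) + v(1/C(3)) = (-25333 + (8840 + 1832)) + 1/(-9) = (-25333 + 10672) - ⅑ = -14661 - ⅑ = -131950/9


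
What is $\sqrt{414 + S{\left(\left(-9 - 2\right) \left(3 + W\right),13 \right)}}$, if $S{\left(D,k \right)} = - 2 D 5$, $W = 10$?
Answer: $2 \sqrt{461} \approx 42.942$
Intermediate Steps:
$S{\left(D,k \right)} = - 10 D$
$\sqrt{414 + S{\left(\left(-9 - 2\right) \left(3 + W\right),13 \right)}} = \sqrt{414 - 10 \left(-9 - 2\right) \left(3 + 10\right)} = \sqrt{414 - 10 \left(\left(-11\right) 13\right)} = \sqrt{414 - -1430} = \sqrt{414 + 1430} = \sqrt{1844} = 2 \sqrt{461}$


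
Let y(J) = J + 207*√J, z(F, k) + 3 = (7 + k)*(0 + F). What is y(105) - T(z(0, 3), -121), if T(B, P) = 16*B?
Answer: 153 + 207*√105 ≈ 2274.1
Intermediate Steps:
z(F, k) = -3 + F*(7 + k) (z(F, k) = -3 + (7 + k)*(0 + F) = -3 + (7 + k)*F = -3 + F*(7 + k))
y(105) - T(z(0, 3), -121) = (105 + 207*√105) - 16*(-3 + 7*0 + 0*3) = (105 + 207*√105) - 16*(-3 + 0 + 0) = (105 + 207*√105) - 16*(-3) = (105 + 207*√105) - 1*(-48) = (105 + 207*√105) + 48 = 153 + 207*√105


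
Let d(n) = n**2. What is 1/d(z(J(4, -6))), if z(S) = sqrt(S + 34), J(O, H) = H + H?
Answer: 1/22 ≈ 0.045455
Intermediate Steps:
J(O, H) = 2*H
z(S) = sqrt(34 + S)
1/d(z(J(4, -6))) = 1/((sqrt(34 + 2*(-6)))**2) = 1/((sqrt(34 - 12))**2) = 1/((sqrt(22))**2) = 1/22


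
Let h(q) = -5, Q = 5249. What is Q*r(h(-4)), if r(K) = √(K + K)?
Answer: 5249*I*√10 ≈ 16599.0*I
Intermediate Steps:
r(K) = √2*√K (r(K) = √(2*K) = √2*√K)
Q*r(h(-4)) = 5249*(√2*√(-5)) = 5249*(√2*(I*√5)) = 5249*(I*√10) = 5249*I*√10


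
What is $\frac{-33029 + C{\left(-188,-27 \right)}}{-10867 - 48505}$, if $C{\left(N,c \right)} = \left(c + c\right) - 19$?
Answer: $\frac{16551}{29686} \approx 0.55754$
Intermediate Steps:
$C{\left(N,c \right)} = -19 + 2 c$ ($C{\left(N,c \right)} = 2 c - 19 = -19 + 2 c$)
$\frac{-33029 + C{\left(-188,-27 \right)}}{-10867 - 48505} = \frac{-33029 + \left(-19 + 2 \left(-27\right)\right)}{-10867 - 48505} = \frac{-33029 - 73}{-59372} = \left(-33029 - 73\right) \left(- \frac{1}{59372}\right) = \left(-33102\right) \left(- \frac{1}{59372}\right) = \frac{16551}{29686}$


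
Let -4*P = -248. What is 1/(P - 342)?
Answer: -1/280 ≈ -0.0035714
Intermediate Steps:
P = 62 (P = -1/4*(-248) = 62)
1/(P - 342) = 1/(62 - 342) = 1/(-280) = -1/280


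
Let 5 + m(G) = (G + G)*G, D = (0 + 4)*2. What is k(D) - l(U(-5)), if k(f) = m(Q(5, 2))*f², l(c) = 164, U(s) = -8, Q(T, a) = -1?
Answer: -356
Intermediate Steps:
D = 8 (D = 4*2 = 8)
m(G) = -5 + 2*G² (m(G) = -5 + (G + G)*G = -5 + (2*G)*G = -5 + 2*G²)
k(f) = -3*f² (k(f) = (-5 + 2*(-1)²)*f² = (-5 + 2*1)*f² = (-5 + 2)*f² = -3*f²)
k(D) - l(U(-5)) = -3*8² - 1*164 = -3*64 - 164 = -192 - 164 = -356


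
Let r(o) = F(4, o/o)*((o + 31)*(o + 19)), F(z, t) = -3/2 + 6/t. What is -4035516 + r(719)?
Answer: -1544766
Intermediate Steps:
F(z, t) = -3/2 + 6/t (F(z, t) = -3*½ + 6/t = -3/2 + 6/t)
r(o) = 9*(19 + o)*(31 + o)/2 (r(o) = (-3/2 + 6/((o/o)))*((o + 31)*(o + 19)) = (-3/2 + 6/1)*((31 + o)*(19 + o)) = (-3/2 + 6*1)*((19 + o)*(31 + o)) = (-3/2 + 6)*((19 + o)*(31 + o)) = 9*((19 + o)*(31 + o))/2 = 9*(19 + o)*(31 + o)/2)
-4035516 + r(719) = -4035516 + (5301/2 + 225*719 + (9/2)*719²) = -4035516 + (5301/2 + 161775 + (9/2)*516961) = -4035516 + (5301/2 + 161775 + 4652649/2) = -4035516 + 2490750 = -1544766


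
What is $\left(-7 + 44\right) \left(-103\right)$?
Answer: $-3811$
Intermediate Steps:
$\left(-7 + 44\right) \left(-103\right) = 37 \left(-103\right) = -3811$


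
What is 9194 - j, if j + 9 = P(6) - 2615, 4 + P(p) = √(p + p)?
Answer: 11822 - 2*√3 ≈ 11819.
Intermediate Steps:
P(p) = -4 + √2*√p (P(p) = -4 + √(p + p) = -4 + √(2*p) = -4 + √2*√p)
j = -2628 + 2*√3 (j = -9 + ((-4 + √2*√6) - 2615) = -9 + ((-4 + 2*√3) - 2615) = -9 + (-2619 + 2*√3) = -2628 + 2*√3 ≈ -2624.5)
9194 - j = 9194 - (-2628 + 2*√3) = 9194 + (2628 - 2*√3) = 11822 - 2*√3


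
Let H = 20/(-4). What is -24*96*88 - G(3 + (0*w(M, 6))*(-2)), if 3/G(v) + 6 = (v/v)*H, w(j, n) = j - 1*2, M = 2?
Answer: -2230269/11 ≈ -2.0275e+5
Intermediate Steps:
H = -5 (H = 20*(-¼) = -5)
w(j, n) = -2 + j (w(j, n) = j - 2 = -2 + j)
G(v) = -3/11 (G(v) = 3/(-6 + (v/v)*(-5)) = 3/(-6 + 1*(-5)) = 3/(-6 - 5) = 3/(-11) = 3*(-1/11) = -3/11)
-24*96*88 - G(3 + (0*w(M, 6))*(-2)) = -24*96*88 - 1*(-3/11) = -2304*88 + 3/11 = -202752 + 3/11 = -2230269/11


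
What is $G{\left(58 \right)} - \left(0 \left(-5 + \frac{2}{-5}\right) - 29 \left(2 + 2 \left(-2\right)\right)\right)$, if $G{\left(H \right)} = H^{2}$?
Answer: $3306$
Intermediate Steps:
$G{\left(58 \right)} - \left(0 \left(-5 + \frac{2}{-5}\right) - 29 \left(2 + 2 \left(-2\right)\right)\right) = 58^{2} - \left(0 \left(-5 + \frac{2}{-5}\right) - 29 \left(2 + 2 \left(-2\right)\right)\right) = 3364 - \left(0 \left(-5 + 2 \left(- \frac{1}{5}\right)\right) - 29 \left(2 - 4\right)\right) = 3364 - \left(0 \left(-5 - \frac{2}{5}\right) - -58\right) = 3364 - \left(0 \left(- \frac{27}{5}\right) + 58\right) = 3364 - \left(0 + 58\right) = 3364 - 58 = 3306$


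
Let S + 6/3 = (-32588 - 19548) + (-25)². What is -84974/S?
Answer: 84974/51513 ≈ 1.6496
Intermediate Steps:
S = -51513 (S = -2 + ((-32588 - 19548) + (-25)²) = -2 + (-52136 + 625) = -2 - 51511 = -51513)
-84974/S = -84974/(-51513) = -84974*(-1/51513) = 84974/51513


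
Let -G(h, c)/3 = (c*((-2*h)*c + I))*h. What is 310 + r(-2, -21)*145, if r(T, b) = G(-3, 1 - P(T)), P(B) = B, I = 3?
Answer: 82525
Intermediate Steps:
G(h, c) = -3*c*h*(3 - 2*c*h) (G(h, c) = -3*c*((-2*h)*c + 3)*h = -3*c*(-2*c*h + 3)*h = -3*c*(3 - 2*c*h)*h = -3*c*h*(3 - 2*c*h))
r(T, b) = -9*(1 - T)*(-9 + 6*T) (r(T, b) = 3*(1 - T)*(-3)*(-3 + 2*(1 - T)*(-3)) = 3*(1 - T)*(-3)*(-3 + (-6 + 6*T)) = 3*(1 - T)*(-3)*(-9 + 6*T) = -9*(1 - T)*(-9 + 6*T))
310 + r(-2, -21)*145 = 310 + (27*(-1 - 2)*(-3 + 2*(-2)))*145 = 310 + (27*(-3)*(-3 - 4))*145 = 310 + (27*(-3)*(-7))*145 = 310 + 567*145 = 310 + 82215 = 82525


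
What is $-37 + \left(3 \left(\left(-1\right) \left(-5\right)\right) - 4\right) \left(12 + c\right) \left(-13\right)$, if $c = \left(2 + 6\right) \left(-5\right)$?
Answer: $3967$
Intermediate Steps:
$c = -40$ ($c = 8 \left(-5\right) = -40$)
$-37 + \left(3 \left(\left(-1\right) \left(-5\right)\right) - 4\right) \left(12 + c\right) \left(-13\right) = -37 + \left(3 \left(\left(-1\right) \left(-5\right)\right) - 4\right) \left(12 - 40\right) \left(-13\right) = -37 + \left(3 \cdot 5 - 4\right) \left(-28\right) \left(-13\right) = -37 + \left(15 - 4\right) \left(-28\right) \left(-13\right) = -37 + 11 \left(-28\right) \left(-13\right) = -37 - -4004 = -37 + 4004 = 3967$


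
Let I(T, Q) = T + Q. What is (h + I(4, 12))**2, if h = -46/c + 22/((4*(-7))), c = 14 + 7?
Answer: 299209/1764 ≈ 169.62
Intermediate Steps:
c = 21
I(T, Q) = Q + T
h = -125/42 (h = -46/21 + 22/((4*(-7))) = -46*1/21 + 22/(-28) = -46/21 + 22*(-1/28) = -46/21 - 11/14 = -125/42 ≈ -2.9762)
(h + I(4, 12))**2 = (-125/42 + (12 + 4))**2 = (-125/42 + 16)**2 = (547/42)**2 = 299209/1764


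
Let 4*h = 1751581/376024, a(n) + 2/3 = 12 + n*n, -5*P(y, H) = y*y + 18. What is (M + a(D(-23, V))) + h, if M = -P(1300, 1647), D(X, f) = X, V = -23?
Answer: 7638064912979/22561440 ≈ 3.3855e+5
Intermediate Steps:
P(y, H) = -18/5 - y²/5 (P(y, H) = -(y*y + 18)/5 = -(y² + 18)/5 = -(18 + y²)/5 = -18/5 - y²/5)
a(n) = 34/3 + n² (a(n) = -⅔ + (12 + n*n) = -⅔ + (12 + n²) = 34/3 + n²)
M = 1690018/5 (M = -(-18/5 - ⅕*1300²) = -(-18/5 - ⅕*1690000) = -(-18/5 - 338000) = -1*(-1690018/5) = 1690018/5 ≈ 3.3800e+5)
h = 1751581/1504096 (h = (1751581/376024)/4 = (1751581*(1/376024))/4 = (¼)*(1751581/376024) = 1751581/1504096 ≈ 1.1645)
(M + a(D(-23, V))) + h = (1690018/5 + (34/3 + (-23)²)) + 1751581/1504096 = (1690018/5 + (34/3 + 529)) + 1751581/1504096 = (1690018/5 + 1621/3) + 1751581/1504096 = 5078159/15 + 1751581/1504096 = 7638064912979/22561440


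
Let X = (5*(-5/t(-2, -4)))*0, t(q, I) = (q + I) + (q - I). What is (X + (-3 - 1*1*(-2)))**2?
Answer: 1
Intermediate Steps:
t(q, I) = 2*q (t(q, I) = (I + q) + (q - I) = 2*q)
X = 0 (X = (5*(-5/(2*(-2))))*0 = (5*(-5/(-4)))*0 = (5*(-5*(-1/4)))*0 = (5*(5/4))*0 = (25/4)*0 = 0)
(X + (-3 - 1*1*(-2)))**2 = (0 + (-3 - 1*1*(-2)))**2 = (0 + (-3 - 1*(-2)))**2 = (0 + (-3 + 2))**2 = (0 - 1)**2 = (-1)**2 = 1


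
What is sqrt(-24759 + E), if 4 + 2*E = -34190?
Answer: 8*I*sqrt(654) ≈ 204.59*I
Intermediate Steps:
E = -17097 (E = -2 + (1/2)*(-34190) = -2 - 17095 = -17097)
sqrt(-24759 + E) = sqrt(-24759 - 17097) = sqrt(-41856) = 8*I*sqrt(654)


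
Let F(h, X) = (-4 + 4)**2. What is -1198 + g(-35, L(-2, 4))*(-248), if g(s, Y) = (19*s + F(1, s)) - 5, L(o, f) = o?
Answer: 164962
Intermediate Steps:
F(h, X) = 0 (F(h, X) = 0**2 = 0)
g(s, Y) = -5 + 19*s (g(s, Y) = (19*s + 0) - 5 = 19*s - 5 = -5 + 19*s)
-1198 + g(-35, L(-2, 4))*(-248) = -1198 + (-5 + 19*(-35))*(-248) = -1198 + (-5 - 665)*(-248) = -1198 - 670*(-248) = -1198 + 166160 = 164962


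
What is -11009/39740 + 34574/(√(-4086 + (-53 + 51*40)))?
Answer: -11009/39740 - 34574*I*√2099/2099 ≈ -0.27703 - 754.65*I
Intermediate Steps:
-11009/39740 + 34574/(√(-4086 + (-53 + 51*40))) = -11009*1/39740 + 34574/(√(-4086 + (-53 + 2040))) = -11009/39740 + 34574/(√(-4086 + 1987)) = -11009/39740 + 34574/(√(-2099)) = -11009/39740 + 34574/((I*√2099)) = -11009/39740 + 34574*(-I*√2099/2099) = -11009/39740 - 34574*I*√2099/2099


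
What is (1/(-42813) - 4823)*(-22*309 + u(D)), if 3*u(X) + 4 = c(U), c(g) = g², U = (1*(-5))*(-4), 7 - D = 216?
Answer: 458814336200/14271 ≈ 3.2150e+7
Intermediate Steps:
D = -209 (D = 7 - 1*216 = 7 - 216 = -209)
U = 20 (U = -5*(-4) = 20)
u(X) = 132 (u(X) = -4/3 + (⅓)*20² = -4/3 + (⅓)*400 = -4/3 + 400/3 = 132)
(1/(-42813) - 4823)*(-22*309 + u(D)) = (1/(-42813) - 4823)*(-22*309 + 132) = (-1/42813 - 4823)*(-6798 + 132) = -206487100/42813*(-6666) = 458814336200/14271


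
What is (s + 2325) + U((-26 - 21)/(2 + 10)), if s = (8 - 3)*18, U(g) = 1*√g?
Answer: 2415 + I*√141/6 ≈ 2415.0 + 1.9791*I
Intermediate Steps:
U(g) = √g
s = 90 (s = 5*18 = 90)
(s + 2325) + U((-26 - 21)/(2 + 10)) = (90 + 2325) + √((-26 - 21)/(2 + 10)) = 2415 + √(-47/12) = 2415 + I*√141/6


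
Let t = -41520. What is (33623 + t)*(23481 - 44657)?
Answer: 167226872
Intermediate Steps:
(33623 + t)*(23481 - 44657) = (33623 - 41520)*(23481 - 44657) = -7897*(-21176) = 167226872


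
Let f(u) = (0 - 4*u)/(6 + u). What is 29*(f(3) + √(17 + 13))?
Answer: -116/3 + 29*√30 ≈ 120.17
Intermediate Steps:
f(u) = -4*u/(6 + u) (f(u) = (-4*u)/(6 + u) = -4*u/(6 + u))
29*(f(3) + √(17 + 13)) = 29*(-4*3/(6 + 3) + √(17 + 13)) = 29*(-4*3/9 + √30) = 29*(-4*3*⅑ + √30) = 29*(-4/3 + √30) = -116/3 + 29*√30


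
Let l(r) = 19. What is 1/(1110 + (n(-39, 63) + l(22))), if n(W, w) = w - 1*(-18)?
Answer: 1/1210 ≈ 0.00082645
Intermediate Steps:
n(W, w) = 18 + w (n(W, w) = w + 18 = 18 + w)
1/(1110 + (n(-39, 63) + l(22))) = 1/(1110 + ((18 + 63) + 19)) = 1/(1110 + (81 + 19)) = 1/(1110 + 100) = 1/1210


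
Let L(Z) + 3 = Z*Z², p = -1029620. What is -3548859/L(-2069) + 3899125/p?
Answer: -1726524241894921/455961786372272 ≈ -3.7866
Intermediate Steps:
L(Z) = -3 + Z³ (L(Z) = -3 + Z*Z² = -3 + Z³)
-3548859/L(-2069) + 3899125/p = -3548859/(-3 + (-2069)³) + 3899125/(-1029620) = -3548859/(-3 - 8856894509) + 3899125*(-1/1029620) = -3548859/(-8856894512) - 779825/205924 = -3548859*(-1/8856894512) - 779825/205924 = 3548859/8856894512 - 779825/205924 = -1726524241894921/455961786372272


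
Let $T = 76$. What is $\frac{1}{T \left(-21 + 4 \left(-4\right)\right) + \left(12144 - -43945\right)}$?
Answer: $\frac{1}{53277} \approx 1.877 \cdot 10^{-5}$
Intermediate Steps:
$\frac{1}{T \left(-21 + 4 \left(-4\right)\right) + \left(12144 - -43945\right)} = \frac{1}{76 \left(-21 + 4 \left(-4\right)\right) + \left(12144 - -43945\right)} = \frac{1}{76 \left(-21 - 16\right) + \left(12144 + 43945\right)} = \frac{1}{76 \left(-37\right) + 56089} = \frac{1}{-2812 + 56089} = \frac{1}{53277}$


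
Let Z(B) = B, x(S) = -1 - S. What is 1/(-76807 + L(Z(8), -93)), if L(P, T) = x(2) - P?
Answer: -1/76818 ≈ -1.3018e-5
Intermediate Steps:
L(P, T) = -3 - P (L(P, T) = (-1 - 1*2) - P = (-1 - 2) - P = -3 - P)
1/(-76807 + L(Z(8), -93)) = 1/(-76807 + (-3 - 1*8)) = 1/(-76807 + (-3 - 8)) = 1/(-76807 - 11) = 1/(-76818) = -1/76818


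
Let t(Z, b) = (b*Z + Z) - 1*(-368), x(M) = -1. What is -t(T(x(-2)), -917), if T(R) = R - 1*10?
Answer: -10444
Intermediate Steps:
T(R) = -10 + R (T(R) = R - 10 = -10 + R)
t(Z, b) = 368 + Z + Z*b (t(Z, b) = (Z*b + Z) + 368 = (Z + Z*b) + 368 = 368 + Z + Z*b)
-t(T(x(-2)), -917) = -(368 + (-10 - 1) + (-10 - 1)*(-917)) = -(368 - 11 - 11*(-917)) = -(368 - 11 + 10087) = -1*10444 = -10444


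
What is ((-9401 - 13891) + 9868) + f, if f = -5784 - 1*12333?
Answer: -31541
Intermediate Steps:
f = -18117 (f = -5784 - 12333 = -18117)
((-9401 - 13891) + 9868) + f = ((-9401 - 13891) + 9868) - 18117 = (-23292 + 9868) - 18117 = -13424 - 18117 = -31541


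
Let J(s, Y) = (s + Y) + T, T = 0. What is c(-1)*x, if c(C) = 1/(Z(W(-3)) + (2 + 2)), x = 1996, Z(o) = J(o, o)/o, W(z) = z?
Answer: 998/3 ≈ 332.67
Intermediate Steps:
J(s, Y) = Y + s (J(s, Y) = (s + Y) + 0 = (Y + s) + 0 = Y + s)
Z(o) = 2 (Z(o) = (o + o)/o = (2*o)/o = 2)
c(C) = 1/6 (c(C) = 1/(2 + (2 + 2)) = 1/(2 + 4) = 1/6)
c(-1)*x = (1/6)*1996 = 998/3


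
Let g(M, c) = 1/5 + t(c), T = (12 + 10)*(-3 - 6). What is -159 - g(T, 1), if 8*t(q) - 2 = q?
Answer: -6383/40 ≈ -159.57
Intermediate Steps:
T = -198 (T = 22*(-9) = -198)
t(q) = ¼ + q/8
g(M, c) = 9/20 + c/8 (g(M, c) = 1/5 + (¼ + c/8) = ⅕ + (¼ + c/8) = 9/20 + c/8)
-159 - g(T, 1) = -159 - (9/20 + (⅛)*1) = -159 - (9/20 + ⅛) = -159 - 1*23/40 = -159 - 23/40 = -6383/40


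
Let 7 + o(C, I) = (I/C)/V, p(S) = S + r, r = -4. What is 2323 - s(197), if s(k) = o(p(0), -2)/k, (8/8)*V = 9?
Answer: 8237483/3546 ≈ 2323.0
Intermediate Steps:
V = 9
p(S) = -4 + S (p(S) = S - 4 = -4 + S)
o(C, I) = -7 + I/(9*C) (o(C, I) = -7 + (I/C)/9 = -7 + (I/C)*(1/9) = -7 + I/(9*C))
s(k) = -125/(18*k) (s(k) = (-7 + (1/9)*(-2)/(-4 + 0))/k = (-7 + (1/9)*(-2)/(-4))/k = (-7 + (1/9)*(-2)*(-1/4))/k = (-7 + 1/18)/k = -125/(18*k))
2323 - s(197) = 2323 - (-125)/(18*197) = 2323 - 1*(-125/3546) = 2323 + 125/3546 = 8237483/3546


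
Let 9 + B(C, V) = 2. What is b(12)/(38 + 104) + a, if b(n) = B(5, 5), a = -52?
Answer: -7391/142 ≈ -52.049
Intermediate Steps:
B(C, V) = -7 (B(C, V) = -9 + 2 = -7)
b(n) = -7
b(12)/(38 + 104) + a = -7/(38 + 104) - 52 = -7/142 - 52 = -7391/142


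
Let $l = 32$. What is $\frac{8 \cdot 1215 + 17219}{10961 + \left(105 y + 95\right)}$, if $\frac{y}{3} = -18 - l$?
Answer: $- \frac{26939}{4694} \approx -5.739$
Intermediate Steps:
$y = -150$ ($y = 3 \left(-18 - 32\right) = 3 \left(-50\right) = -150$)
$\frac{8 \cdot 1215 + 17219}{10961 + \left(105 y + 95\right)} = \frac{8 \cdot 1215 + 17219}{10961 + \left(105 \left(-150\right) + 95\right)} = \frac{9720 + 17219}{10961 + \left(-15750 + 95\right)} = \frac{26939}{10961 - 15655} = \frac{26939}{-4694} = 26939 \left(- \frac{1}{4694}\right) = - \frac{26939}{4694}$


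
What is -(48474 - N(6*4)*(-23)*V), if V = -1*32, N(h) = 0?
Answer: -48474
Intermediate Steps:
V = -32
-(48474 - N(6*4)*(-23)*V) = -(48474 - 0*(-23)*(-32)) = -(48474 - 0*(-32)) = -(48474 - 1*0) = -(48474 + 0) = -1*48474 = -48474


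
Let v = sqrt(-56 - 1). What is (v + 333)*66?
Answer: 21978 + 66*I*sqrt(57) ≈ 21978.0 + 498.29*I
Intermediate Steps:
v = I*sqrt(57) (v = sqrt(-57) = I*sqrt(57) ≈ 7.5498*I)
(v + 333)*66 = (I*sqrt(57) + 333)*66 = (333 + I*sqrt(57))*66 = 21978 + 66*I*sqrt(57)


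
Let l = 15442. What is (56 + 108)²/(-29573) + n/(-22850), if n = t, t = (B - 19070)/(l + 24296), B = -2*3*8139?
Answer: -6104979397952/6713169330225 ≈ -0.90940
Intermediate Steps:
B = -48834 (B = -6*8139 = -48834)
t = -33952/19869 (t = (-48834 - 19070)/(15442 + 24296) = -67904/39738 = -67904*1/39738 = -33952/19869 ≈ -1.7088)
n = -33952/19869 ≈ -1.7088
(56 + 108)²/(-29573) + n/(-22850) = (56 + 108)²/(-29573) - 33952/19869/(-22850) = 164²*(-1/29573) - 33952/19869*(-1/22850) = 26896*(-1/29573) + 16976/227003325 = -26896/29573 + 16976/227003325 = -6104979397952/6713169330225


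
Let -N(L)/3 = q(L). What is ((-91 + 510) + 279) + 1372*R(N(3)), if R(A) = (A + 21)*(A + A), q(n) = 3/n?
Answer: -147478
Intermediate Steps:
N(L) = -9/L
R(A) = 2*A*(21 + A) (R(A) = (21 + A)*(2*A) = 2*A*(21 + A))
((-91 + 510) + 279) + 1372*R(N(3)) = ((-91 + 510) + 279) + 1372*(2*(-9/3)*(21 - 9/3)) = (419 + 279) + 1372*(2*(-9*1/3)*(21 - 9*1/3)) = 698 + 1372*(2*(-3)*(21 - 3)) = 698 + 1372*(2*(-3)*18) = 698 + 1372*(-108) = 698 - 148176 = -147478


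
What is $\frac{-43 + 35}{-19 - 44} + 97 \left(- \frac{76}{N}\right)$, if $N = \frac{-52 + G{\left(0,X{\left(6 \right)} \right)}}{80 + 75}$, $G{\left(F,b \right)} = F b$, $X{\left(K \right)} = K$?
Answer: $\frac{17996999}{819} \approx 21974.0$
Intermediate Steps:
$N = - \frac{52}{155}$ ($N = \frac{-52 + 0 \cdot 6}{80 + 75} = \frac{-52 + 0}{155} = \left(-52\right) \frac{1}{155} = - \frac{52}{155} \approx -0.33548$)
$\frac{-43 + 35}{-19 - 44} + 97 \left(- \frac{76}{N}\right) = \frac{-43 + 35}{-19 - 44} + 97 \left(- \frac{76}{- \frac{52}{155}}\right) = - \frac{8}{-63} + 97 \left(\left(-76\right) \left(- \frac{155}{52}\right)\right) = \left(-8\right) \left(- \frac{1}{63}\right) + 97 \cdot \frac{2945}{13} = \frac{8}{63} + \frac{285665}{13} = \frac{17996999}{819}$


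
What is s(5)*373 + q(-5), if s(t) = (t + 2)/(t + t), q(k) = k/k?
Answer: 2621/10 ≈ 262.10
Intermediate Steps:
q(k) = 1
s(t) = (2 + t)/(2*t) (s(t) = (2 + t)/((2*t)) = (2 + t)*(1/(2*t)) = (2 + t)/(2*t))
s(5)*373 + q(-5) = ((1/2)*(2 + 5)/5)*373 + 1 = ((1/2)*(1/5)*7)*373 + 1 = (7/10)*373 + 1 = 2611/10 + 1 = 2621/10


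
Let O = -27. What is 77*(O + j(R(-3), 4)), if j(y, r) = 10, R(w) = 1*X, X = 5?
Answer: -1309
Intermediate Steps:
R(w) = 5 (R(w) = 1*5 = 5)
77*(O + j(R(-3), 4)) = 77*(-27 + 10) = 77*(-17) = -1309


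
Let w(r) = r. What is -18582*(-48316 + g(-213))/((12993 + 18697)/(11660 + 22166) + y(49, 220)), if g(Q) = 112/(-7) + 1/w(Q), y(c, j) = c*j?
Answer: 1078465514158474/12945996935 ≈ 83305.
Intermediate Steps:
g(Q) = -16 + 1/Q (g(Q) = 112/(-7) + 1/Q = 112*(-1/7) + 1/Q = -16 + 1/Q)
-18582*(-48316 + g(-213))/((12993 + 18697)/(11660 + 22166) + y(49, 220)) = -18582*(-48316 + (-16 + 1/(-213)))/((12993 + 18697)/(11660 + 22166) + 49*220) = -18582*(-48316 + (-16 - 1/213))/(31690/33826 + 10780) = -18582*(-48316 - 3409/213)/(31690*(1/33826) + 10780) = -18582*(-10294717/(213*(15845/16913 + 10780))) = -18582/((182337985/16913)*(-213/10294717)) = -18582/(-38837990805/174114548621) = -18582*(-174114548621/38837990805) = 1078465514158474/12945996935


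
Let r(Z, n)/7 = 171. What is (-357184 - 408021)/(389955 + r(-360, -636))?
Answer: -765205/391152 ≈ -1.9563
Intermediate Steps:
r(Z, n) = 1197 (r(Z, n) = 7*171 = 1197)
(-357184 - 408021)/(389955 + r(-360, -636)) = (-357184 - 408021)/(389955 + 1197) = -765205/391152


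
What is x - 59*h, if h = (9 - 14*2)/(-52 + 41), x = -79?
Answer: -1990/11 ≈ -180.91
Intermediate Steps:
h = 19/11 (h = (9 - 28)/(-11) = -19*(-1/11) = 19/11 ≈ 1.7273)
x - 59*h = -79 - 59*19/11 = -79 - 1121/11 = -1990/11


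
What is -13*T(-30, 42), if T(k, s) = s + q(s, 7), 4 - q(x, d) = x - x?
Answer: -598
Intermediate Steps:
q(x, d) = 4 (q(x, d) = 4 - (x - x) = 4 - 1*0 = 4 + 0 = 4)
T(k, s) = 4 + s (T(k, s) = s + 4 = 4 + s)
-13*T(-30, 42) = -13*(4 + 42) = -13*46 = -598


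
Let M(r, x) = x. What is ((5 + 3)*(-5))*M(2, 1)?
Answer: -40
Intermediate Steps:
((5 + 3)*(-5))*M(2, 1) = ((5 + 3)*(-5))*1 = (8*(-5))*1 = -40*1 = -40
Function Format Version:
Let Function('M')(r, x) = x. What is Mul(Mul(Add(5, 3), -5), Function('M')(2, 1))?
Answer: -40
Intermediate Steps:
Mul(Mul(Add(5, 3), -5), Function('M')(2, 1)) = Mul(Mul(Add(5, 3), -5), 1) = Mul(Mul(8, -5), 1) = Mul(-40, 1) = -40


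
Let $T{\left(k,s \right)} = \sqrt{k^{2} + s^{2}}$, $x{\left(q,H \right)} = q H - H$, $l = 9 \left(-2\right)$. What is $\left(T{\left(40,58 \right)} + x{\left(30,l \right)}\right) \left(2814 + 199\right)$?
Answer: $-1572786 + 6026 \sqrt{1241} \approx -1.3605 \cdot 10^{6}$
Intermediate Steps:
$l = -18$
$x{\left(q,H \right)} = - H + H q$ ($x{\left(q,H \right)} = H q - H = - H + H q$)
$\left(T{\left(40,58 \right)} + x{\left(30,l \right)}\right) \left(2814 + 199\right) = \left(\sqrt{40^{2} + 58^{2}} - 18 \left(-1 + 30\right)\right) \left(2814 + 199\right) = \left(\sqrt{1600 + 3364} - 522\right) 3013 = \left(\sqrt{4964} - 522\right) 3013 = \left(2 \sqrt{1241} - 522\right) 3013 = \left(-522 + 2 \sqrt{1241}\right) 3013 = -1572786 + 6026 \sqrt{1241}$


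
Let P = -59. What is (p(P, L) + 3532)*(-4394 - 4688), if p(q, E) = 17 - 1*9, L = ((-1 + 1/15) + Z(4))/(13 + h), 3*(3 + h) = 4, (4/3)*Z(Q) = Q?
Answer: -32150280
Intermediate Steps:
Z(Q) = 3*Q/4
h = -5/3 (h = -3 + (1/3)*4 = -3 + 4/3 = -5/3 ≈ -1.6667)
L = 31/170 (L = ((-1 + 1/15) + (3/4)*4)/(13 - 5/3) = ((-1 + 1/15) + 3)/(34/3) = (-14/15 + 3)*(3/34) = (31/15)*(3/34) = 31/170 ≈ 0.18235)
p(q, E) = 8 (p(q, E) = 17 - 9 = 8)
(p(P, L) + 3532)*(-4394 - 4688) = (8 + 3532)*(-4394 - 4688) = 3540*(-9082) = -32150280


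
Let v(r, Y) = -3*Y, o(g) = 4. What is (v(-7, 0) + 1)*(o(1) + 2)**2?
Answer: 36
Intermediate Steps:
(v(-7, 0) + 1)*(o(1) + 2)**2 = (-3*0 + 1)*(4 + 2)**2 = (0 + 1)*6**2 = 1*36 = 36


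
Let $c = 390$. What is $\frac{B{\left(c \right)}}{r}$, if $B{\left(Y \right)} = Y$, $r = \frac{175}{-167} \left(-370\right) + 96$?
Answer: $\frac{2505}{3107} \approx 0.80624$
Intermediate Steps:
$r = \frac{80782}{167}$ ($r = 175 \left(- \frac{1}{167}\right) \left(-370\right) + 96 = \left(- \frac{175}{167}\right) \left(-370\right) + 96 = \frac{64750}{167} + 96 = \frac{80782}{167} \approx 483.72$)
$\frac{B{\left(c \right)}}{r} = \frac{390}{\frac{80782}{167}} = 390 \cdot \frac{167}{80782} = \frac{2505}{3107}$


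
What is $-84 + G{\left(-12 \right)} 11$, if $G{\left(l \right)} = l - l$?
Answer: $-84$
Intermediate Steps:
$G{\left(l \right)} = 0$
$-84 + G{\left(-12 \right)} 11 = -84 + 0 \cdot 11 = -84 + 0 = -84$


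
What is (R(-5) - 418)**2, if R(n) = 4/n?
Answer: 4384836/25 ≈ 1.7539e+5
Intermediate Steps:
(R(-5) - 418)**2 = (4/(-5) - 418)**2 = (4*(-1/5) - 418)**2 = (-4/5 - 418)**2 = (-2094/5)**2 = 4384836/25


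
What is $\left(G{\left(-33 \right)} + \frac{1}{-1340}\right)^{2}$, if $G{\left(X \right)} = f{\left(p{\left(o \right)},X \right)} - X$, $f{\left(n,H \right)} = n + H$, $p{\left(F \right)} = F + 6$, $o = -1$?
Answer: $\frac{44876601}{1795600} \approx 24.993$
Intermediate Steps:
$p{\left(F \right)} = 6 + F$
$f{\left(n,H \right)} = H + n$
$G{\left(X \right)} = 5$ ($G{\left(X \right)} = \left(X + \left(6 - 1\right)\right) - X = \left(X + 5\right) - X = \left(5 + X\right) - X = 5$)
$\left(G{\left(-33 \right)} + \frac{1}{-1340}\right)^{2} = \left(5 + \frac{1}{-1340}\right)^{2} = \left(5 - \frac{1}{1340}\right)^{2} = \left(\frac{6699}{1340}\right)^{2} = \frac{44876601}{1795600}$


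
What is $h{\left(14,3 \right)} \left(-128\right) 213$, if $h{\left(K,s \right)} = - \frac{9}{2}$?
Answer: $122688$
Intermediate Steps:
$h{\left(K,s \right)} = - \frac{9}{2}$ ($h{\left(K,s \right)} = \left(-9\right) \frac{1}{2} = - \frac{9}{2}$)
$h{\left(14,3 \right)} \left(-128\right) 213 = \left(- \frac{9}{2}\right) \left(-128\right) 213 = 576 \cdot 213 = 122688$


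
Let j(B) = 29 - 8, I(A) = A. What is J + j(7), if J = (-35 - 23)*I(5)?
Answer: -269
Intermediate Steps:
j(B) = 21
J = -290 (J = (-35 - 23)*5 = -58*5 = -290)
J + j(7) = -290 + 21 = -269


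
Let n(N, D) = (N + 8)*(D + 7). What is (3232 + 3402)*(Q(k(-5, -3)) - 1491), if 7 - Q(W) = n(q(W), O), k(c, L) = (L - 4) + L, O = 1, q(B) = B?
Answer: -9738712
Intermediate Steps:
n(N, D) = (7 + D)*(8 + N) (n(N, D) = (8 + N)*(7 + D) = (7 + D)*(8 + N))
k(c, L) = -4 + 2*L (k(c, L) = (-4 + L) + L = -4 + 2*L)
Q(W) = -57 - 8*W (Q(W) = 7 - (56 + 7*W + 8*1 + 1*W) = 7 - (56 + 7*W + 8 + W) = 7 - (64 + 8*W) = 7 + (-64 - 8*W) = -57 - 8*W)
(3232 + 3402)*(Q(k(-5, -3)) - 1491) = (3232 + 3402)*((-57 - 8*(-4 + 2*(-3))) - 1491) = 6634*((-57 - 8*(-4 - 6)) - 1491) = 6634*((-57 - 8*(-10)) - 1491) = 6634*((-57 + 80) - 1491) = 6634*(23 - 1491) = 6634*(-1468) = -9738712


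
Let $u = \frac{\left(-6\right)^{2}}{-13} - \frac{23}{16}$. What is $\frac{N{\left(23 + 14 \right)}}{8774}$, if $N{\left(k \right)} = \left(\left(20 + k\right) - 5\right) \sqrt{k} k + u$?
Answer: $- \frac{875}{1824992} + \frac{962 \sqrt{37}}{4387} \approx 1.3334$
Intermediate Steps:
$u = - \frac{875}{208}$ ($u = 36 \left(- \frac{1}{13}\right) - \frac{23}{16} = - \frac{36}{13} - \frac{23}{16} = - \frac{875}{208} \approx -4.2067$)
$N{\left(k \right)} = - \frac{875}{208} + k^{\frac{3}{2}} \left(15 + k\right)$ ($N{\left(k \right)} = \left(\left(20 + k\right) - 5\right) \sqrt{k} k - \frac{875}{208} = \left(15 + k\right) \sqrt{k} k - \frac{875}{208} = \sqrt{k} \left(15 + k\right) k - \frac{875}{208} = k^{\frac{3}{2}} \left(15 + k\right) - \frac{875}{208} = - \frac{875}{208} + k^{\frac{3}{2}} \left(15 + k\right)$)
$\frac{N{\left(23 + 14 \right)}}{8774} = \frac{- \frac{875}{208} + \left(23 + 14\right)^{\frac{5}{2}} + 15 \left(23 + 14\right)^{\frac{3}{2}}}{8774} = \left(- \frac{875}{208} + 37^{\frac{5}{2}} + 15 \cdot 37^{\frac{3}{2}}\right) \frac{1}{8774} = \left(- \frac{875}{208} + 1369 \sqrt{37} + 15 \cdot 37 \sqrt{37}\right) \frac{1}{8774} = \left(- \frac{875}{208} + 1369 \sqrt{37} + 555 \sqrt{37}\right) \frac{1}{8774} = \left(- \frac{875}{208} + 1924 \sqrt{37}\right) \frac{1}{8774} = - \frac{875}{1824992} + \frac{962 \sqrt{37}}{4387}$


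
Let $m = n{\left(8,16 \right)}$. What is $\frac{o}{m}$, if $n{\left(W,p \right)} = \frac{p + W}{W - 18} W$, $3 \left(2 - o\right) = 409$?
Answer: $\frac{2015}{288} \approx 6.9965$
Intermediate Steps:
$o = - \frac{403}{3}$ ($o = 2 - \frac{409}{3} = - \frac{403}{3} \approx -134.33$)
$n{\left(W,p \right)} = \frac{W \left(W + p\right)}{-18 + W}$ ($n{\left(W,p \right)} = \frac{W + p}{-18 + W} W = \frac{W \left(W + p\right)}{-18 + W}$)
$m = - \frac{96}{5}$ ($m = \frac{8 \left(8 + 16\right)}{-18 + 8} = 8 \frac{1}{-10} \cdot 24 = 8 \left(- \frac{1}{10}\right) 24 = - \frac{96}{5} \approx -19.2$)
$\frac{o}{m} = - \frac{403}{3 \left(- \frac{96}{5}\right)} = \left(- \frac{403}{3}\right) \left(- \frac{5}{96}\right) = \frac{2015}{288}$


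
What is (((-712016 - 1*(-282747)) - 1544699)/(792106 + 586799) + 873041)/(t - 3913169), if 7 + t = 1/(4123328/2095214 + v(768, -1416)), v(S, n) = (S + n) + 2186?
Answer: -1681498060169532042/7536883882220094523 ≈ -0.22310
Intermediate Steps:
v(S, n) = 2186 + S + n
t = -1026538273/146661930 (t = -7 + 1/(4123328/2095214 + (2186 + 768 - 1416)) = -7 + 1/(4123328*(1/2095214) + 1538) = -7 + 1/(187424/95237 + 1538) = -7 + 1/(146661930/95237) = -7 + 95237/146661930 = -1026538273/146661930 ≈ -6.9994)
(((-712016 - 1*(-282747)) - 1544699)/(792106 + 586799) + 873041)/(t - 3913169) = (((-712016 - 1*(-282747)) - 1544699)/(792106 + 586799) + 873041)/(-1026538273/146661930 - 3913169) = (((-712016 + 282747) - 1544699)/1378905 + 873041)/(-573913944494443/146661930) = ((-429269 - 1544699)*(1/1378905) + 873041)*(-146661930/573913944494443) = (-1973968*1/1378905 + 873041)*(-146661930/573913944494443) = (-1973968/1378905 + 873041)*(-146661930/573913944494443) = (1203838626137/1378905)*(-146661930/573913944494443) = -1681498060169532042/7536883882220094523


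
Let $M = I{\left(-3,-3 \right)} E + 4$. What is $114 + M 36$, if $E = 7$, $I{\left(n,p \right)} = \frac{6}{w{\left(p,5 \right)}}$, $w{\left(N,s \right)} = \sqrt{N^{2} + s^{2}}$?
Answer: $258 + \frac{756 \sqrt{34}}{17} \approx 517.31$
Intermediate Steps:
$I{\left(n,p \right)} = \frac{6}{\sqrt{25 + p^{2}}}$ ($I{\left(n,p \right)} = \frac{6}{\sqrt{p^{2} + 5^{2}}} = \frac{6}{\sqrt{p^{2} + 25}} = \frac{6}{\sqrt{25 + p^{2}}}$)
$M = 4 + \frac{21 \sqrt{34}}{17}$ ($M = \frac{6}{\sqrt{25 + \left(-3\right)^{2}}} \cdot 7 + 4 = \frac{6}{\sqrt{25 + 9}} \cdot 7 + 4 = \frac{6}{\sqrt{34}} \cdot 7 + 4 = 6 \frac{\sqrt{34}}{34} \cdot 7 + 4 = \frac{3 \sqrt{34}}{17} \cdot 7 + 4 = \frac{21 \sqrt{34}}{17} + 4 = 4 + \frac{21 \sqrt{34}}{17} \approx 11.203$)
$114 + M 36 = 114 + \left(4 + \frac{21 \sqrt{34}}{17}\right) 36 = 114 + \left(144 + \frac{756 \sqrt{34}}{17}\right) = 258 + \frac{756 \sqrt{34}}{17}$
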